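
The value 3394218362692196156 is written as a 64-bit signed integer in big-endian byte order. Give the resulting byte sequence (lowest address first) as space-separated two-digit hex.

2F 1A AF 9E 16 60 57 3C

3394218362692196156 in hexadecimal, padded to 64 bits, is 0x2F1AAF9E1660573C.
Split into bytes (most-significant first): 2F 1A AF 9E 16 60 57 3C.
In big-endian order the high byte comes first in memory.
So the memory order matches the most-significant-first order: 2F 1A AF 9E 16 60 57 3C.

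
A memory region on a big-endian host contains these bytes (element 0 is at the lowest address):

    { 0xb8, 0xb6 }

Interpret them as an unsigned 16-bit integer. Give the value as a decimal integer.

47286

Big-endian stores the most-significant byte at the lowest address.
The bytes are already most-significant first: 0xB8B6.
0xB8B6 = 47286.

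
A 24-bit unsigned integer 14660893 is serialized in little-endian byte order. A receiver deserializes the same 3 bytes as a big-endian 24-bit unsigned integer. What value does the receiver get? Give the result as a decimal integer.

1947103

14660893 in 24-bit hexadecimal is 0xDFB51D.
Stored little-endian, the bytes at ascending addresses are 1D B5 DF.
Read back as big-endian, the last byte is least significant, giving 0x1DB5DF.
0x1DB5DF = 1947103.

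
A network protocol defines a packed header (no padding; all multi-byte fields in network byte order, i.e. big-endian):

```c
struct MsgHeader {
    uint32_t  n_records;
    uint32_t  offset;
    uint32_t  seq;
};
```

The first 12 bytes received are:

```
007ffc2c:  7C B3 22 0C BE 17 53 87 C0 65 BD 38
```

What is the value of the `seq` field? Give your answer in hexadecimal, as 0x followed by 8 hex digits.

`seq` follows `n_records` (4 B), `offset` (4 B), so it starts at offset 4 + 4 = 8 and occupies 4 bytes.
Bytes at offsets 8..11: C0 65 BD 38.
Big-endian stores the most-significant byte at the lowest address.
The bytes are already most-significant first: 0xC065BD38.

0xC065BD38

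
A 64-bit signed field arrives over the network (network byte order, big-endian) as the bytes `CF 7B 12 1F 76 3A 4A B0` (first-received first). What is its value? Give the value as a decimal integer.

-3496180759386240336

Big-endian stores the most-significant byte at the lowest address.
The bytes are already most-significant first: 0xCF7B121F763A4AB0.
Top bit is set, so as a signed 64-bit value this is 0xCF7B121F763A4AB0 − 2^64 = -3496180759386240336.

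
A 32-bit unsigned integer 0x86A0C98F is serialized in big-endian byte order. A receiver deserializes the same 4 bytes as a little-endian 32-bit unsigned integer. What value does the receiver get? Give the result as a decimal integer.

2412355718

Stored big-endian, the bytes at ascending addresses are 86 A0 C9 8F.
Read back as little-endian, the first byte is least significant, giving 0x8FC9A086.
0x8FC9A086 = 2412355718.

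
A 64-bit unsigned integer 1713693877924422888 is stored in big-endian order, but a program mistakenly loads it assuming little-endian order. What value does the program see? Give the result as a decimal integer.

1713693877924422888 in 64-bit hexadecimal is 0x17C843809F7264E8.
Stored big-endian, the bytes at ascending addresses are 17 C8 43 80 9F 72 64 E8.
Read back as little-endian, the first byte is least significant, giving 0xE864729F8043C817.
0xE864729F8043C817 = 16745635343847639063.

16745635343847639063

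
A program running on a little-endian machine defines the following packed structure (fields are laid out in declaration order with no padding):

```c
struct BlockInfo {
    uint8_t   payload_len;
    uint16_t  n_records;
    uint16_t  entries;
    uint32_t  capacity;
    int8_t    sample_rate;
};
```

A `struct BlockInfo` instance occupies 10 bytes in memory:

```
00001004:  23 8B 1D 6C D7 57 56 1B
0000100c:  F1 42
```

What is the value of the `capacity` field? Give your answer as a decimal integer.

4045100631

`capacity` follows `payload_len` (1 B), `n_records` (2 B), `entries` (2 B), so it starts at offset 1 + 2 + 2 = 5 and occupies 4 bytes.
Bytes at offsets 5..8: 57 56 1B F1.
In little-endian order the low byte comes first in memory.
Reassemble most-significant byte first: F1 1B 56 57 → 0xF11B5657.
0xF11B5657 = 4045100631.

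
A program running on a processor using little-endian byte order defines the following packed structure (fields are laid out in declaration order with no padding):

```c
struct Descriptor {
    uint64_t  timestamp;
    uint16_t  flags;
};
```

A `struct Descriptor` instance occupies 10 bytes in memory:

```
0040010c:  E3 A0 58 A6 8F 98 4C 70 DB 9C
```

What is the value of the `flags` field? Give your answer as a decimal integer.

40155

`flags` follows `timestamp` (8 bytes), so it starts at byte offset 8 and occupies 2 bytes.
Bytes at offsets 8..9: DB 9C.
Little-endian stores the least-significant byte at the lowest address.
Reassemble most-significant byte first: 9C DB → 0x9CDB.
0x9CDB = 40155.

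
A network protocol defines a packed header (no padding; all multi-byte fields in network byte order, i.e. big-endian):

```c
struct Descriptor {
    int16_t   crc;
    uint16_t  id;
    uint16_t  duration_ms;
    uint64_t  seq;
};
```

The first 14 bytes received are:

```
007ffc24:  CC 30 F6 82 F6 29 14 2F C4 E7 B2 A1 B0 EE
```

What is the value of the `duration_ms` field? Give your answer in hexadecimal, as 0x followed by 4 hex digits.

0xF629

`duration_ms` follows `crc` (2 B), `id` (2 B), so it starts at offset 2 + 2 = 4 and occupies 2 bytes.
Bytes at offsets 4..5: F6 29.
Big-endian stores the most-significant byte at the lowest address.
The bytes are already most-significant first: 0xF629.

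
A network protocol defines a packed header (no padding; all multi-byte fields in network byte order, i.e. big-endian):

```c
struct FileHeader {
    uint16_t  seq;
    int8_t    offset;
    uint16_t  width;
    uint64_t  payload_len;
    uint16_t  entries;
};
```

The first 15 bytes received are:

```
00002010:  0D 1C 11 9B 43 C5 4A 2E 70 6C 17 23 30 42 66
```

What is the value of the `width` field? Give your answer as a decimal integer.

`width` follows `seq` (2 B), `offset` (1 B), so it starts at offset 2 + 1 = 3 and occupies 2 bytes.
Bytes at offsets 3..4: 9B 43.
In big-endian order the high byte comes first in memory.
The bytes are already most-significant first: 0x9B43.
0x9B43 = 39747.

39747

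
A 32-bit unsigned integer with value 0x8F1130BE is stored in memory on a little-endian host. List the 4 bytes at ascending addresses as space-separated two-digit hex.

BE 30 11 8F

Split into bytes (most-significant first): 8F 11 30 BE.
In little-endian order the low byte comes first in memory.
So at ascending addresses the bytes are BE 30 11 8F.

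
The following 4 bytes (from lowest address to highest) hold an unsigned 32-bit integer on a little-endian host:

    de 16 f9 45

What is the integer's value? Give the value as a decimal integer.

1173952222

In little-endian order the low byte comes first in memory.
Reassemble most-significant byte first: 45 F9 16 DE → 0x45F916DE.
0x45F916DE = 1173952222.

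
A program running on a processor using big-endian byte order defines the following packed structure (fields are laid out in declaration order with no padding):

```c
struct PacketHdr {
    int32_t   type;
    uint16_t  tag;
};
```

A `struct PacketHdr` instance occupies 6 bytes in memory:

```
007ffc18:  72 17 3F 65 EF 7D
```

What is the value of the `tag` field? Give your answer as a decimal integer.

61309

`tag` follows `type` (4 bytes), so it starts at byte offset 4 and occupies 2 bytes.
Bytes at offsets 4..5: EF 7D.
Big-endian stores the most-significant byte at the lowest address.
The bytes are already most-significant first: 0xEF7D.
0xEF7D = 61309.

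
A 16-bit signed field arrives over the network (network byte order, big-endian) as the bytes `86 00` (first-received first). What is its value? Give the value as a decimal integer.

-31232

Big-endian: lowest address holds the most-significant byte.
The bytes are already most-significant first: 0x8600.
Top bit is set, so as a signed 16-bit value this is 0x8600 − 2^16 = -31232.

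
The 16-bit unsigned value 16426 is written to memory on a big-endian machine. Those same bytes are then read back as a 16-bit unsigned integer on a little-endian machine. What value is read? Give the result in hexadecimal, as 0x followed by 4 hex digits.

16426 in 16-bit hexadecimal is 0x402A.
Stored big-endian, the bytes at ascending addresses are 40 2A.
Read back as little-endian, the first byte is least significant, giving 0x2A40.

0x2A40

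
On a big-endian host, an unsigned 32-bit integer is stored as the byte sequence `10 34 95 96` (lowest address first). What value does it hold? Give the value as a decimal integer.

271881622

Big-endian stores the most-significant byte at the lowest address.
The bytes are already most-significant first: 0x10349596.
0x10349596 = 271881622.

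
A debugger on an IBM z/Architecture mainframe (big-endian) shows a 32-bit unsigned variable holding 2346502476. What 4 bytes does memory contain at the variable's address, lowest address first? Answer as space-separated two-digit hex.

8B DC C9 4C

2346502476 in hexadecimal, padded to 32 bits, is 0x8BDCC94C.
Split into bytes (most-significant first): 8B DC C9 4C.
Big-endian stores the most-significant byte at the lowest address.
So the memory order matches the most-significant-first order: 8B DC C9 4C.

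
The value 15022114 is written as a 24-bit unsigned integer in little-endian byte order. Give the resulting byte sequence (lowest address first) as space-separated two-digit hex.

15022114 in hexadecimal, padded to 24 bits, is 0xE53822.
Split into bytes (most-significant first): E5 38 22.
Little-endian stores the least-significant byte at the lowest address.
So at ascending addresses the bytes are 22 38 E5.

22 38 E5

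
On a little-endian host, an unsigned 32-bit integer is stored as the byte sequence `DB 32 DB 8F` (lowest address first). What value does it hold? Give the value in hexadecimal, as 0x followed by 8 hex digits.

0x8FDB32DB

Little-endian: lowest address holds the least-significant byte.
Reassemble most-significant byte first: 8F DB 32 DB → 0x8FDB32DB.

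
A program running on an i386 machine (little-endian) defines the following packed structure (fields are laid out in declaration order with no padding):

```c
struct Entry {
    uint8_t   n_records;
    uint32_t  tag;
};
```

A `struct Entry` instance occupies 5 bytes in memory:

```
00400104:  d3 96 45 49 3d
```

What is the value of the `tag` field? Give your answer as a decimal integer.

`tag` follows `n_records` (1 byte), so it starts at byte offset 1 and occupies 4 bytes.
Bytes at offsets 1..4: 96 45 49 3D.
In little-endian order the low byte comes first in memory.
Reassemble most-significant byte first: 3D 49 45 96 → 0x3D494596.
0x3D494596 = 1028212118.

1028212118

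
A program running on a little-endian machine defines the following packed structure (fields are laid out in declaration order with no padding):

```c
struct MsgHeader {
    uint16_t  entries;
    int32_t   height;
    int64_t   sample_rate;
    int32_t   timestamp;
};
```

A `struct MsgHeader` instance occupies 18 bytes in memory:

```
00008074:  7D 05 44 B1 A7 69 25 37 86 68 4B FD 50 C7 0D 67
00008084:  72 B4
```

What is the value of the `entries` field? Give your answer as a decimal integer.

`entries` is the first field, at byte offset 0, occupying 2 bytes.
Bytes at offsets 0..1: 7D 05.
Little-endian stores the least-significant byte at the lowest address.
Reassemble most-significant byte first: 05 7D → 0x057D.
0x057D = 1405.

1405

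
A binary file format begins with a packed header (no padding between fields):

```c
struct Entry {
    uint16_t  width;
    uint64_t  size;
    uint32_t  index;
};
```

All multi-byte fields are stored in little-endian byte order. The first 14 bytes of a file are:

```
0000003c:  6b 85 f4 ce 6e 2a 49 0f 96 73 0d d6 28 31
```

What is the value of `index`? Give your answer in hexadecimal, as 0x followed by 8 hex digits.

`index` follows `width` (2 B), `size` (8 B), so it starts at offset 2 + 8 = 10 and occupies 4 bytes.
Bytes at offsets 10..13: 0D D6 28 31.
In little-endian order the low byte comes first in memory.
Reassemble most-significant byte first: 31 28 D6 0D → 0x3128D60D.

0x3128D60D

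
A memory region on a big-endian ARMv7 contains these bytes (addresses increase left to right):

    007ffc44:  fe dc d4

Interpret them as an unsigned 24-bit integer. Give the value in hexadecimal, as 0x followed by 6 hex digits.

Big-endian stores the most-significant byte at the lowest address.
The bytes are already most-significant first: 0xFEDCD4.

0xFEDCD4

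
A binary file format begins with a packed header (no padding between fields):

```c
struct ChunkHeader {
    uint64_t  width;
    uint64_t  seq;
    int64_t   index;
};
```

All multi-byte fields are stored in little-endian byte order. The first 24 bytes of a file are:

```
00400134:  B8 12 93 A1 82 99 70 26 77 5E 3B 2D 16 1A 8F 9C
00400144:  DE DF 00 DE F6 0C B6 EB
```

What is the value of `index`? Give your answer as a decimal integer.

`index` follows `width` (8 B), `seq` (8 B), so it starts at offset 8 + 8 = 16 and occupies 8 bytes.
Bytes at offsets 16..23: DE DF 00 DE F6 0C B6 EB.
Little-endian: lowest address holds the least-significant byte.
Reassemble most-significant byte first: EB B6 0C F6 DE 00 DF DE → 0xEBB60CF6DE00DFDE.
Top bit is set, so as a signed 64-bit value this is 0xEBB60CF6DE00DFDE − 2^64 = -1461966774609059874.

-1461966774609059874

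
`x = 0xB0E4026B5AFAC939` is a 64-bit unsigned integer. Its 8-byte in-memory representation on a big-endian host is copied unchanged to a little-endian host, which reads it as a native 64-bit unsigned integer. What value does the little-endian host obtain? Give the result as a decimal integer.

Stored big-endian, the bytes at ascending addresses are B0 E4 02 6B 5A FA C9 39.
Read back as little-endian, the first byte is least significant, giving 0x39C9FA5A6B02E4B0.
0x39C9FA5A6B02E4B0 = 4164134596730086576.

4164134596730086576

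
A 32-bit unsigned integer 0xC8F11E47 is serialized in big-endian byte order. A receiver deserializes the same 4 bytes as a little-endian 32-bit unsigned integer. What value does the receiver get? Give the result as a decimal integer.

1193210312

Stored big-endian, the bytes at ascending addresses are C8 F1 1E 47.
Read back as little-endian, the first byte is least significant, giving 0x471EF1C8.
0x471EF1C8 = 1193210312.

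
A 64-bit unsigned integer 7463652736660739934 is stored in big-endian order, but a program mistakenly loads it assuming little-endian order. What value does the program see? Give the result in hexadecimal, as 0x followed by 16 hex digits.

0x5E1789AF9E389467

7463652736660739934 in 64-bit hexadecimal is 0x6794389EAF89175E.
Stored big-endian, the bytes at ascending addresses are 67 94 38 9E AF 89 17 5E.
Read back as little-endian, the first byte is least significant, giving 0x5E1789AF9E389467.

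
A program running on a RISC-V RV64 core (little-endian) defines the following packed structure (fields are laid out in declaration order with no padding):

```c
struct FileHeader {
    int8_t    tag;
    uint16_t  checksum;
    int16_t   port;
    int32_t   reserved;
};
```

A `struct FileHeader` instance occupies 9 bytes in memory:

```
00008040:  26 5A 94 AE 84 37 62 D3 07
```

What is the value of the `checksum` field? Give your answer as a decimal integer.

37978

`checksum` follows `tag` (1 byte), so it starts at byte offset 1 and occupies 2 bytes.
Bytes at offsets 1..2: 5A 94.
In little-endian order the low byte comes first in memory.
Reassemble most-significant byte first: 94 5A → 0x945A.
0x945A = 37978.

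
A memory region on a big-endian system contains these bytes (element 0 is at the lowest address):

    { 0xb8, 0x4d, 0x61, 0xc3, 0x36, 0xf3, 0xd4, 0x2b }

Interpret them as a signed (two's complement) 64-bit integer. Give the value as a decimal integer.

Big-endian: lowest address holds the most-significant byte.
The bytes are already most-significant first: 0xB84D61C336F3D42B.
Top bit is set, so as a signed 64-bit value this is 0xB84D61C336F3D42B − 2^64 = -5166365706455624661.

-5166365706455624661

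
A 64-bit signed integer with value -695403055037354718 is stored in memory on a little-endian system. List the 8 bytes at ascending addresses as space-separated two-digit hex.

Two's complement of -695403055037354718 in 64 bits: 695403055037354718 = 0x09A69164E73912DE; invert → 0xF6596E9B18C6ED21; add 1 → 0xF6596E9B18C6ED22.
Split into bytes (most-significant first): F6 59 6E 9B 18 C6 ED 22.
Little-endian: lowest address holds the least-significant byte.
So at ascending addresses the bytes are 22 ED C6 18 9B 6E 59 F6.

22 ED C6 18 9B 6E 59 F6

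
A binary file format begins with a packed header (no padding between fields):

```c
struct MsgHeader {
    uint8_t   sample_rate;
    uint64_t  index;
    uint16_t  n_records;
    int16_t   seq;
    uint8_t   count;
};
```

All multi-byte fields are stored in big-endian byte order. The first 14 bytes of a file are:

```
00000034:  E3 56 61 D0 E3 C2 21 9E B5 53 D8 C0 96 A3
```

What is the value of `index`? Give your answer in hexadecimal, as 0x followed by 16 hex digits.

`index` follows `sample_rate` (1 byte), so it starts at byte offset 1 and occupies 8 bytes.
Bytes at offsets 1..8: 56 61 D0 E3 C2 21 9E B5.
Big-endian stores the most-significant byte at the lowest address.
The bytes are already most-significant first: 0x5661D0E3C2219EB5.

0x5661D0E3C2219EB5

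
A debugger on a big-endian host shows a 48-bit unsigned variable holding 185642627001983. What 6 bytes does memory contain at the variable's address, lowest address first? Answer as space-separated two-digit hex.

185642627001983 in hexadecimal, padded to 48 bits, is 0xA8D74AD66E7F.
Split into bytes (most-significant first): A8 D7 4A D6 6E 7F.
Big-endian stores the most-significant byte at the lowest address.
So the memory order matches the most-significant-first order: A8 D7 4A D6 6E 7F.

A8 D7 4A D6 6E 7F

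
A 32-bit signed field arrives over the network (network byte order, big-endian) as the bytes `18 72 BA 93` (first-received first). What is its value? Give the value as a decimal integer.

410172051

In big-endian order the high byte comes first in memory.
The bytes are already most-significant first: 0x1872BA93.
0x1872BA93 = 410172051.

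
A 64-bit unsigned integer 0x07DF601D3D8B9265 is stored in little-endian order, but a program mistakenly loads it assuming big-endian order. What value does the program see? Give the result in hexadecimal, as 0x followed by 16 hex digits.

0x65928B3D1D60DF07

Stored little-endian, the bytes at ascending addresses are 65 92 8B 3D 1D 60 DF 07.
Read back as big-endian, the last byte is least significant, giving 0x65928B3D1D60DF07.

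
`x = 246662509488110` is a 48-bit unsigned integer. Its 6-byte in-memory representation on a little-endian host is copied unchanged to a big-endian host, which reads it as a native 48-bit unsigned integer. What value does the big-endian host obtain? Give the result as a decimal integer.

262677005293280

246662509488110 in 48-bit hexadecimal is 0xE0569741E7EE.
Stored little-endian, the bytes at ascending addresses are EE E7 41 97 56 E0.
Read back as big-endian, the last byte is least significant, giving 0xEEE7419756E0.
0xEEE7419756E0 = 262677005293280.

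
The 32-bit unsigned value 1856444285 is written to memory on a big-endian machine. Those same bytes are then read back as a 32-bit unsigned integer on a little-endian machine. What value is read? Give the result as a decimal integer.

1856444285 in 32-bit hexadecimal is 0x6EA7177D.
Stored big-endian, the bytes at ascending addresses are 6E A7 17 7D.
Read back as little-endian, the first byte is least significant, giving 0x7D17A76E.
0x7D17A76E = 2098702190.

2098702190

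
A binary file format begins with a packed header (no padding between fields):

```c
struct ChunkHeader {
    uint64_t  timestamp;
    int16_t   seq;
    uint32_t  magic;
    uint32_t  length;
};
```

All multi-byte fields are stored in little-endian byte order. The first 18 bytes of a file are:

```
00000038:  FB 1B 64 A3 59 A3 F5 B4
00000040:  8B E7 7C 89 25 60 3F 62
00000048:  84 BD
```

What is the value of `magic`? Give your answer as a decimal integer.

1613072764

`magic` follows `timestamp` (8 B), `seq` (2 B), so it starts at offset 8 + 2 = 10 and occupies 4 bytes.
Bytes at offsets 10..13: 7C 89 25 60.
Little-endian: lowest address holds the least-significant byte.
Reassemble most-significant byte first: 60 25 89 7C → 0x6025897C.
0x6025897C = 1613072764.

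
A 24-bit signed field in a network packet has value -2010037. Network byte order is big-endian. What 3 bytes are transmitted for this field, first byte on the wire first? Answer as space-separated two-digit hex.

Two's complement of -2010037 in 24 bits: 2010037 = 0x1EABB5; invert → 0xE1544A; add 1 → 0xE1544B.
Split into bytes (most-significant first): E1 54 4B.
Big-endian: lowest address holds the most-significant byte.
So the memory order matches the most-significant-first order: E1 54 4B.

E1 54 4B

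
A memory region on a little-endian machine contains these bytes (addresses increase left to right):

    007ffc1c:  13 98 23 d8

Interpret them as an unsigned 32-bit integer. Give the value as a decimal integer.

In little-endian order the low byte comes first in memory.
Reassemble most-significant byte first: D8 23 98 13 → 0xD8239813.
0xD8239813 = 3626211347.

3626211347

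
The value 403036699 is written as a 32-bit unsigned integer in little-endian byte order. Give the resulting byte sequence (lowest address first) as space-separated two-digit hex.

1B DA 05 18

403036699 in hexadecimal, padded to 32 bits, is 0x1805DA1B.
Split into bytes (most-significant first): 18 05 DA 1B.
In little-endian order the low byte comes first in memory.
So at ascending addresses the bytes are 1B DA 05 18.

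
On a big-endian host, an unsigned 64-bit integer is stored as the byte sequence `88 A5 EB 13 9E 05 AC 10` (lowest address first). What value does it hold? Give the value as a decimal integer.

9846534629803535376

Big-endian stores the most-significant byte at the lowest address.
The bytes are already most-significant first: 0x88A5EB139E05AC10.
0x88A5EB139E05AC10 = 9846534629803535376.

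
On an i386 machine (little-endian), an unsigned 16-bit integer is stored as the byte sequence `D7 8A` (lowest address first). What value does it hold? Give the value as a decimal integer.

Little-endian stores the least-significant byte at the lowest address.
Reassemble most-significant byte first: 8A D7 → 0x8AD7.
0x8AD7 = 35543.

35543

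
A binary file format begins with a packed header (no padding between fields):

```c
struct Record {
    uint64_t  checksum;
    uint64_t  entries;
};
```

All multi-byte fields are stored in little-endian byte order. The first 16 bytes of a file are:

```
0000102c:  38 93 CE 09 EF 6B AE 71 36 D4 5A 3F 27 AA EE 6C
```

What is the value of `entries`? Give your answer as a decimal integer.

7849398286096716854

`entries` follows `checksum` (8 bytes), so it starts at byte offset 8 and occupies 8 bytes.
Bytes at offsets 8..15: 36 D4 5A 3F 27 AA EE 6C.
Little-endian stores the least-significant byte at the lowest address.
Reassemble most-significant byte first: 6C EE AA 27 3F 5A D4 36 → 0x6CEEAA273F5AD436.
0x6CEEAA273F5AD436 = 7849398286096716854.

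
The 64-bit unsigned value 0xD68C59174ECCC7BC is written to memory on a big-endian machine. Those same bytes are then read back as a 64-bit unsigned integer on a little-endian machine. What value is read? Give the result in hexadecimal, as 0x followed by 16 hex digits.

Stored big-endian, the bytes at ascending addresses are D6 8C 59 17 4E CC C7 BC.
Read back as little-endian, the first byte is least significant, giving 0xBCC7CC4E17598CD6.

0xBCC7CC4E17598CD6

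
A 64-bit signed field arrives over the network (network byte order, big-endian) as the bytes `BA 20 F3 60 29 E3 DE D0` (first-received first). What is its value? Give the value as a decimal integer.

-5034756789055004976

Big-endian stores the most-significant byte at the lowest address.
The bytes are already most-significant first: 0xBA20F36029E3DED0.
Top bit is set, so as a signed 64-bit value this is 0xBA20F36029E3DED0 − 2^64 = -5034756789055004976.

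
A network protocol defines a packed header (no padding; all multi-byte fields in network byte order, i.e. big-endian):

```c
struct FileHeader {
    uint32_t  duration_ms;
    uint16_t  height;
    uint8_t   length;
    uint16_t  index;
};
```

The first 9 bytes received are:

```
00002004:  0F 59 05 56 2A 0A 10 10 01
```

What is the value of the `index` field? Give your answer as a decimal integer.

`index` follows `duration_ms` (4 B), `height` (2 B), `length` (1 B), so it starts at offset 4 + 2 + 1 = 7 and occupies 2 bytes.
Bytes at offsets 7..8: 10 01.
Big-endian stores the most-significant byte at the lowest address.
The bytes are already most-significant first: 0x1001.
0x1001 = 4097.

4097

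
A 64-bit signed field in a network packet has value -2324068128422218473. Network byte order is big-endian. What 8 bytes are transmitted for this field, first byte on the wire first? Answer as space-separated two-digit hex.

Two's complement of -2324068128422218473 in 64 bits: 2324068128422218473 = 0x2040BFA63C69CAE9; invert → 0xDFBF4059C3963516; add 1 → 0xDFBF4059C3963517.
Split into bytes (most-significant first): DF BF 40 59 C3 96 35 17.
In big-endian order the high byte comes first in memory.
So the memory order matches the most-significant-first order: DF BF 40 59 C3 96 35 17.

DF BF 40 59 C3 96 35 17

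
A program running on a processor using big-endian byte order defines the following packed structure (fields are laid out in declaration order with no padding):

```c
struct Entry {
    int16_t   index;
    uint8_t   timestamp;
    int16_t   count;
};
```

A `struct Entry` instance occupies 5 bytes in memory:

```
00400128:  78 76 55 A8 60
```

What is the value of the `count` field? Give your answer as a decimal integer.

-22432

`count` follows `index` (2 B), `timestamp` (1 B), so it starts at offset 2 + 1 = 3 and occupies 2 bytes.
Bytes at offsets 3..4: A8 60.
Big-endian stores the most-significant byte at the lowest address.
The bytes are already most-significant first: 0xA860.
Top bit is set, so as a signed 16-bit value this is 0xA860 − 2^16 = -22432.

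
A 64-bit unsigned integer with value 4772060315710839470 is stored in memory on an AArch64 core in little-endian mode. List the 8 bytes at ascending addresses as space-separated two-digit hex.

AE DA AE DC 92 C3 39 42

4772060315710839470 in hexadecimal, padded to 64 bits, is 0x4239C392DCAEDAAE.
Split into bytes (most-significant first): 42 39 C3 92 DC AE DA AE.
In little-endian order the low byte comes first in memory.
So at ascending addresses the bytes are AE DA AE DC 92 C3 39 42.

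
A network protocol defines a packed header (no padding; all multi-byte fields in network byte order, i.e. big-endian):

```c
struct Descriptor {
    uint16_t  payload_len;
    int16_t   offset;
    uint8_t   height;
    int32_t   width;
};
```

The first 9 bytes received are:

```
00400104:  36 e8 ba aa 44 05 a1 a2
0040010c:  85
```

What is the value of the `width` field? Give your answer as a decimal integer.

94478981

`width` follows `payload_len` (2 B), `offset` (2 B), `height` (1 B), so it starts at offset 2 + 2 + 1 = 5 and occupies 4 bytes.
Bytes at offsets 5..8: 05 A1 A2 85.
Big-endian: lowest address holds the most-significant byte.
The bytes are already most-significant first: 0x05A1A285.
0x05A1A285 = 94478981.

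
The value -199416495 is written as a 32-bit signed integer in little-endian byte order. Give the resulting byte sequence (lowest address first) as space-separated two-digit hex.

51 25 1D F4

Two's complement of -199416495 in 32 bits: 199416495 = 0x0BE2DAAF; invert → 0xF41D2550; add 1 → 0xF41D2551.
Split into bytes (most-significant first): F4 1D 25 51.
Little-endian: lowest address holds the least-significant byte.
So at ascending addresses the bytes are 51 25 1D F4.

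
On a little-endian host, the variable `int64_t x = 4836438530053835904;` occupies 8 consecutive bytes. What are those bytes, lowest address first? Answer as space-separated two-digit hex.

80 0C DF F1 37 7B 1E 43

4836438530053835904 in hexadecimal, padded to 64 bits, is 0x431E7B37F1DF0C80.
Split into bytes (most-significant first): 43 1E 7B 37 F1 DF 0C 80.
Little-endian: lowest address holds the least-significant byte.
So at ascending addresses the bytes are 80 0C DF F1 37 7B 1E 43.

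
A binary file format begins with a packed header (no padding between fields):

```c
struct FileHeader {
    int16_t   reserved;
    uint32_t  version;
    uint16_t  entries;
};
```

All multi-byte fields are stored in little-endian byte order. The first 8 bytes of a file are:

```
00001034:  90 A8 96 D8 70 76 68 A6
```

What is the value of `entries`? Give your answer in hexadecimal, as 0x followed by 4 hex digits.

`entries` follows `reserved` (2 B), `version` (4 B), so it starts at offset 2 + 4 = 6 and occupies 2 bytes.
Bytes at offsets 6..7: 68 A6.
Little-endian: lowest address holds the least-significant byte.
Reassemble most-significant byte first: A6 68 → 0xA668.

0xA668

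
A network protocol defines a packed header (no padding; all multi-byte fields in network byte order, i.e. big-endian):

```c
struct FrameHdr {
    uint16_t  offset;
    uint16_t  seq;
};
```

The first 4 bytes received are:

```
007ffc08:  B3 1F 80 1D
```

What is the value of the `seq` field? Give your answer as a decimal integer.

32797

`seq` follows `offset` (2 bytes), so it starts at byte offset 2 and occupies 2 bytes.
Bytes at offsets 2..3: 80 1D.
In big-endian order the high byte comes first in memory.
The bytes are already most-significant first: 0x801D.
0x801D = 32797.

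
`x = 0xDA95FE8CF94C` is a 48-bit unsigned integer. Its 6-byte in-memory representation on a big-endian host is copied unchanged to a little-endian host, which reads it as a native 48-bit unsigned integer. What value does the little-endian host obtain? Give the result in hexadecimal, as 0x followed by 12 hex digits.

0x4CF98CFE95DA

Stored big-endian, the bytes at ascending addresses are DA 95 FE 8C F9 4C.
Read back as little-endian, the first byte is least significant, giving 0x4CF98CFE95DA.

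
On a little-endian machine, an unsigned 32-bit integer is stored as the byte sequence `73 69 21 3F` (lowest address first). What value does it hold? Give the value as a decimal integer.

1059154291

In little-endian order the low byte comes first in memory.
Reassemble most-significant byte first: 3F 21 69 73 → 0x3F216973.
0x3F216973 = 1059154291.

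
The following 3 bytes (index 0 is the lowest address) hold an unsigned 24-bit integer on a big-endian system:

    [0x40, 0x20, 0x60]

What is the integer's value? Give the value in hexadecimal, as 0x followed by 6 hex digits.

In big-endian order the high byte comes first in memory.
The bytes are already most-significant first: 0x402060.

0x402060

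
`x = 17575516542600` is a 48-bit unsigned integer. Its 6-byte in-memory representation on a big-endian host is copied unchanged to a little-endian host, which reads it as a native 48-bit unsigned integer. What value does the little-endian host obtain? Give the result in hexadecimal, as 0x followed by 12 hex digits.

0x88966B1EFC0F

17575516542600 in 48-bit hexadecimal is 0x0FFC1E6B9688.
Stored big-endian, the bytes at ascending addresses are 0F FC 1E 6B 96 88.
Read back as little-endian, the first byte is least significant, giving 0x88966B1EFC0F.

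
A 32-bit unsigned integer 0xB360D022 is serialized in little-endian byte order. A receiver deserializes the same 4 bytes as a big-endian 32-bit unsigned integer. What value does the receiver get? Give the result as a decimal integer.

Stored little-endian, the bytes at ascending addresses are 22 D0 60 B3.
Read back as big-endian, the last byte is least significant, giving 0x22D060B3.
0x22D060B3 = 584081587.

584081587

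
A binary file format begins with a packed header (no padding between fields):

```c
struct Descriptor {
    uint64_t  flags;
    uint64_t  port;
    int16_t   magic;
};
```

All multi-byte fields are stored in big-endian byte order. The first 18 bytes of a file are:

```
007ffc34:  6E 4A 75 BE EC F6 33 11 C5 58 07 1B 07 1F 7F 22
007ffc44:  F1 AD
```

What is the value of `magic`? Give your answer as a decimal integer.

`magic` follows `flags` (8 B), `port` (8 B), so it starts at offset 8 + 8 = 16 and occupies 2 bytes.
Bytes at offsets 16..17: F1 AD.
In big-endian order the high byte comes first in memory.
The bytes are already most-significant first: 0xF1AD.
Top bit is set, so as a signed 16-bit value this is 0xF1AD − 2^16 = -3667.

-3667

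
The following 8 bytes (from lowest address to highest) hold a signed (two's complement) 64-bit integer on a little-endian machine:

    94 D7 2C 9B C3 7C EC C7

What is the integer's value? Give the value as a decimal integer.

-4040717586094303340

In little-endian order the low byte comes first in memory.
Reassemble most-significant byte first: C7 EC 7C C3 9B 2C D7 94 → 0xC7EC7CC39B2CD794.
Top bit is set, so as a signed 64-bit value this is 0xC7EC7CC39B2CD794 − 2^64 = -4040717586094303340.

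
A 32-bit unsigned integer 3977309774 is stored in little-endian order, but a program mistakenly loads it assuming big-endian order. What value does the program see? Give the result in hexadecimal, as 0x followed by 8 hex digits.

0x4EEE10ED

3977309774 in 32-bit hexadecimal is 0xED10EE4E.
Stored little-endian, the bytes at ascending addresses are 4E EE 10 ED.
Read back as big-endian, the last byte is least significant, giving 0x4EEE10ED.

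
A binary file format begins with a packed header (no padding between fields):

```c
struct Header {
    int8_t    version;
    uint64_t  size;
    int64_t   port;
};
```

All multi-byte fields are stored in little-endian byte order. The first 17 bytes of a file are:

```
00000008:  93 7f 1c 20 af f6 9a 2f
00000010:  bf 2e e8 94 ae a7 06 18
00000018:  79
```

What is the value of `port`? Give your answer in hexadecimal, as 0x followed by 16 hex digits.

`port` follows `version` (1 B), `size` (8 B), so it starts at offset 1 + 8 = 9 and occupies 8 bytes.
Bytes at offsets 9..16: 2E E8 94 AE A7 06 18 79.
In little-endian order the low byte comes first in memory.
Reassemble most-significant byte first: 79 18 06 A7 AE 94 E8 2E → 0x791806A7AE94E82E.

0x791806A7AE94E82E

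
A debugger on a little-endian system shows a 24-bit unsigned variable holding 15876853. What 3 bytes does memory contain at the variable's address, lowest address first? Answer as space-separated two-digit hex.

F5 42 F2

15876853 in hexadecimal, padded to 24 bits, is 0xF242F5.
Split into bytes (most-significant first): F2 42 F5.
In little-endian order the low byte comes first in memory.
So at ascending addresses the bytes are F5 42 F2.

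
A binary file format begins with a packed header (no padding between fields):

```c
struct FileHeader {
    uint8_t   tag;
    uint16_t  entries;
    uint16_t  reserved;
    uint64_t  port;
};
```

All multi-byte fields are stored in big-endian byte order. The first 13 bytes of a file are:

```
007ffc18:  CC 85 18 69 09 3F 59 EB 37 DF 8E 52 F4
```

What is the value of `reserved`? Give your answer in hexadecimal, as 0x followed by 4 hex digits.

`reserved` follows `tag` (1 B), `entries` (2 B), so it starts at offset 1 + 2 = 3 and occupies 2 bytes.
Bytes at offsets 3..4: 69 09.
In big-endian order the high byte comes first in memory.
The bytes are already most-significant first: 0x6909.

0x6909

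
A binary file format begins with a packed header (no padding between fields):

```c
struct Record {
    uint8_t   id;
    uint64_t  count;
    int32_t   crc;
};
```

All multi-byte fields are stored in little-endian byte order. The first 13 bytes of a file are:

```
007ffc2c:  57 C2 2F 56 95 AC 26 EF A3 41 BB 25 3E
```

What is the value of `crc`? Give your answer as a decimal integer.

1042660161

`crc` follows `id` (1 B), `count` (8 B), so it starts at offset 1 + 8 = 9 and occupies 4 bytes.
Bytes at offsets 9..12: 41 BB 25 3E.
In little-endian order the low byte comes first in memory.
Reassemble most-significant byte first: 3E 25 BB 41 → 0x3E25BB41.
0x3E25BB41 = 1042660161.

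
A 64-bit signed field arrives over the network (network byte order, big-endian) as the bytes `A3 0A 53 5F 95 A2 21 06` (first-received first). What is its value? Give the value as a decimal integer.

-6698449825762762490

In big-endian order the high byte comes first in memory.
The bytes are already most-significant first: 0xA30A535F95A22106.
Top bit is set, so as a signed 64-bit value this is 0xA30A535F95A22106 − 2^64 = -6698449825762762490.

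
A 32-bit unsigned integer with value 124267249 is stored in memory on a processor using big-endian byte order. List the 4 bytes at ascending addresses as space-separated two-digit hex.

124267249 in hexadecimal, padded to 32 bits, is 0x07682AF1.
Split into bytes (most-significant first): 07 68 2A F1.
Big-endian stores the most-significant byte at the lowest address.
So the memory order matches the most-significant-first order: 07 68 2A F1.

07 68 2A F1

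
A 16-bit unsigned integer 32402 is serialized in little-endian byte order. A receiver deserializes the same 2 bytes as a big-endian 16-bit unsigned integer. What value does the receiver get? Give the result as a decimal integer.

37502

32402 in 16-bit hexadecimal is 0x7E92.
Stored little-endian, the bytes at ascending addresses are 92 7E.
Read back as big-endian, the last byte is least significant, giving 0x927E.
0x927E = 37502.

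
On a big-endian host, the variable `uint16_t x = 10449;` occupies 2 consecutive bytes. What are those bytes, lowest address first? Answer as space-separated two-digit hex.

28 D1

10449 in hexadecimal, padded to 16 bits, is 0x28D1.
Split into bytes (most-significant first): 28 D1.
In big-endian order the high byte comes first in memory.
So the memory order matches the most-significant-first order: 28 D1.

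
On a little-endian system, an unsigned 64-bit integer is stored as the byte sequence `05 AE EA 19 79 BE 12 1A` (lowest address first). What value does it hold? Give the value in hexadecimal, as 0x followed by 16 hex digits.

Little-endian: lowest address holds the least-significant byte.
Reassemble most-significant byte first: 1A 12 BE 79 19 EA AE 05 → 0x1A12BE7919EAAE05.

0x1A12BE7919EAAE05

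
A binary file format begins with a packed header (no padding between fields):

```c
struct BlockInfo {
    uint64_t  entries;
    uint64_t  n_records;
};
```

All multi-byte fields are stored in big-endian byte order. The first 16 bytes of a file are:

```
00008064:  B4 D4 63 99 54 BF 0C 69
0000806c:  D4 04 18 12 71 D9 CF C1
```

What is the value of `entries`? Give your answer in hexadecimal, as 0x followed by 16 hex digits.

`entries` is the first field, at byte offset 0, occupying 8 bytes.
Bytes at offsets 0..7: B4 D4 63 99 54 BF 0C 69.
Big-endian: lowest address holds the most-significant byte.
The bytes are already most-significant first: 0xB4D4639954BF0C69.

0xB4D4639954BF0C69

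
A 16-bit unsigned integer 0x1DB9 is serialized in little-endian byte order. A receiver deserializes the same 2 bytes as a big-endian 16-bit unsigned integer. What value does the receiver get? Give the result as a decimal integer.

Stored little-endian, the bytes at ascending addresses are B9 1D.
Read back as big-endian, the last byte is least significant, giving 0xB91D.
0xB91D = 47389.

47389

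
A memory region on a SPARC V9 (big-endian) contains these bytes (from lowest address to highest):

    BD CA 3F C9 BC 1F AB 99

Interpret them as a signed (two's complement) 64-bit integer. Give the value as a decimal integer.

-4770930719568450663

Big-endian stores the most-significant byte at the lowest address.
The bytes are already most-significant first: 0xBDCA3FC9BC1FAB99.
Top bit is set, so as a signed 64-bit value this is 0xBDCA3FC9BC1FAB99 − 2^64 = -4770930719568450663.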